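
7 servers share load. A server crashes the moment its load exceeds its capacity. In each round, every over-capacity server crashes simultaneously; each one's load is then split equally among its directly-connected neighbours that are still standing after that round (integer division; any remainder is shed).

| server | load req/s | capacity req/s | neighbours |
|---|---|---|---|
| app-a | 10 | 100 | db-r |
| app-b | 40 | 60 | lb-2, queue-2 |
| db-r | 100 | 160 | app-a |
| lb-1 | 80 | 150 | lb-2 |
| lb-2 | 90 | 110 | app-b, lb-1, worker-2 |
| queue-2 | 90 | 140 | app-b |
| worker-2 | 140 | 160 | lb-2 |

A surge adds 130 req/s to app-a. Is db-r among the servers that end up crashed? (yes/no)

Round 1 — app-a at 140 > 100. app-a crashes.
  app-a sheds 140 req/s to db-r: 140 each.
    db-r: 100+140 = 240 > 160
Round 2 — db-r crashes.
  db-r sheds 240 req/s: no online neighbours, lost.
No further crashes.

yes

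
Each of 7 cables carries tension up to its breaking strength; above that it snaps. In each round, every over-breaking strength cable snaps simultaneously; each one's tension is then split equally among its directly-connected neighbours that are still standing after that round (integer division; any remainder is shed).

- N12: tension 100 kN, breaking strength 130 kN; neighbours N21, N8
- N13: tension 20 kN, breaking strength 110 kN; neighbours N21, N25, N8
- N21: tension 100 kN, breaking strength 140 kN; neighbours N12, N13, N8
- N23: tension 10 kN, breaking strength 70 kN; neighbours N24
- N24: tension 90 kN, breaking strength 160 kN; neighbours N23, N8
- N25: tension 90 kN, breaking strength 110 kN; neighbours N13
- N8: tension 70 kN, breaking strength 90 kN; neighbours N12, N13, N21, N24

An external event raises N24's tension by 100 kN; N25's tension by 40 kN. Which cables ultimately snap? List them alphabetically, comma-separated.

N12, N13, N21, N23, N24, N25, N8

Round 1 — N24 at 190 > 160; N25 at 130 > 110. N24, N25 snap.
  N24 sheds 190 kN to N23, N8: 95 each.
    N23: 10+95 = 105 > 70
    N8: 70+95 = 165 > 90
  N25 sheds 130 kN to N13: 130 each.
    N13: 20+130 = 150 > 110
Round 2 — N13, N23, N8 snap.
  N13 sheds 150 kN to N21: 150 each.
    N21: 100+150 = 250 > 140
  N23 sheds 105 kN: no online neighbours, lost.
  N8 sheds 165 kN to N12, N21: 82 each (1 lost).
    N12: 100+82 = 182 > 130
    N21: 250+82 = 332 > 140
Round 3 — N12, N21 snap.
  N12 sheds 182 kN: no online neighbours, lost.
  N21 sheds 332 kN: no online neighbours, lost.
No further breaks.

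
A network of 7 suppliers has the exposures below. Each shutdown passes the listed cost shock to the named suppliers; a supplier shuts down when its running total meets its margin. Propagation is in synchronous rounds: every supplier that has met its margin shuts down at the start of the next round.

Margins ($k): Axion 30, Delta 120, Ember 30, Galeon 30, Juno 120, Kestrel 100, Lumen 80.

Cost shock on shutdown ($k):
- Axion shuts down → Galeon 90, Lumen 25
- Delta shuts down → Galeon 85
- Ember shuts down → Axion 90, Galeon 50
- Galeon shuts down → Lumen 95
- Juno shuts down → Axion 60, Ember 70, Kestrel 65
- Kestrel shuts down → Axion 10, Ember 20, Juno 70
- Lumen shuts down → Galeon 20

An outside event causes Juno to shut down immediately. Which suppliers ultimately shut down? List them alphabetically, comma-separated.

Round 1 — Juno shuts down (initial).
  Axion: +60 → 60 ≥ 30
  Ember: +70 → 70 ≥ 30
  Kestrel: +65 → 65 < 100
Round 2 — Axion, Ember shut down.
  Galeon: +90+50 → 140 ≥ 30
  Lumen: +25 → 25 < 80
Round 3 — Galeon shuts down.
  Lumen: +95 → 120 ≥ 80
Round 4 — Lumen shuts down.
No further shutdowns.

Axion, Ember, Galeon, Juno, Lumen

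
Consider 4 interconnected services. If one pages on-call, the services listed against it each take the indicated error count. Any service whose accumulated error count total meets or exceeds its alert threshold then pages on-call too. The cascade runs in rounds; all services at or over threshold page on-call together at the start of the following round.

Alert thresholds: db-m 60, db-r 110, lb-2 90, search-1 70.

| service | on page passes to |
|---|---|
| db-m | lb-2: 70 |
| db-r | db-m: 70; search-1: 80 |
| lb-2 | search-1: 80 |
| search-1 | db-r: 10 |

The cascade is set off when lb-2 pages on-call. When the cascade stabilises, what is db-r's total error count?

Round 1 — lb-2 pages on-call (initial).
  search-1: +80 → 80 ≥ 70
Round 2 — search-1 pages on-call.
  db-r: +10 → 10 < 110
No further pages.

10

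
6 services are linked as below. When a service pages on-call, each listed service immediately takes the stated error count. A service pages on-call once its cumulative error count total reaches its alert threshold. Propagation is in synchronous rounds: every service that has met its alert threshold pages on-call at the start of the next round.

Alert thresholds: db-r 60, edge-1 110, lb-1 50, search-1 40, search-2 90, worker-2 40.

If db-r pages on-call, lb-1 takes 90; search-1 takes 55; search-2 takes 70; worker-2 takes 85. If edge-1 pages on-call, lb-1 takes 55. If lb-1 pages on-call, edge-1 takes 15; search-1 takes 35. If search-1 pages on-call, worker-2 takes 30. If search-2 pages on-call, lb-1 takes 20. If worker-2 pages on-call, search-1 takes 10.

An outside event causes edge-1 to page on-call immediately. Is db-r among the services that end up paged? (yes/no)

no

Round 1 — edge-1 pages on-call (initial).
  lb-1: +55 → 55 ≥ 50
Round 2 — lb-1 pages on-call.
  search-1: +35 → 35 < 40
No further pages.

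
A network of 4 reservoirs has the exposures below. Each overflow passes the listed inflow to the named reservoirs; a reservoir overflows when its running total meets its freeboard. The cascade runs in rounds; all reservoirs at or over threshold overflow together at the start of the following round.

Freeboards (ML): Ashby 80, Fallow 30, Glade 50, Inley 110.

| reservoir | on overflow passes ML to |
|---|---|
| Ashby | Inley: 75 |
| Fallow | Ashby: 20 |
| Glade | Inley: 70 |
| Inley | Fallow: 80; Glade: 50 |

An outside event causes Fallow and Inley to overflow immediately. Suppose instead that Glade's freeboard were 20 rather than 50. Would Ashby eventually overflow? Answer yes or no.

no

With Glade's freeboard at 20:
Round 1 — Fallow, Inley overflow (initial).
  Ashby: +20 → 20 < 80
  Glade: +50 → 50 ≥ 20
Round 2 — Glade overflows.
No further overflows.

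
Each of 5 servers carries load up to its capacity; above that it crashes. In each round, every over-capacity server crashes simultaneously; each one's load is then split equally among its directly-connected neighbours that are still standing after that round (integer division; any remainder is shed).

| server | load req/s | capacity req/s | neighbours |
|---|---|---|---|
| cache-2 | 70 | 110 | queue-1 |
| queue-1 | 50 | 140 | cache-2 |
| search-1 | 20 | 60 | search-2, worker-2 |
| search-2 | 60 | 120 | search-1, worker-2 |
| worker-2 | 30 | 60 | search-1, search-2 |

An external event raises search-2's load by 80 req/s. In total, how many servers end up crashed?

Round 1 — search-2 at 140 > 120. search-2 crashes.
  search-2 sheds 140 req/s to search-1, worker-2: 70 each.
    search-1: 20+70 = 90 > 60
    worker-2: 30+70 = 100 > 60
Round 2 — search-1, worker-2 crash.
  search-1 sheds 90 req/s: no online neighbours, lost.
  worker-2 sheds 100 req/s: no online neighbours, lost.
No further crashes.

3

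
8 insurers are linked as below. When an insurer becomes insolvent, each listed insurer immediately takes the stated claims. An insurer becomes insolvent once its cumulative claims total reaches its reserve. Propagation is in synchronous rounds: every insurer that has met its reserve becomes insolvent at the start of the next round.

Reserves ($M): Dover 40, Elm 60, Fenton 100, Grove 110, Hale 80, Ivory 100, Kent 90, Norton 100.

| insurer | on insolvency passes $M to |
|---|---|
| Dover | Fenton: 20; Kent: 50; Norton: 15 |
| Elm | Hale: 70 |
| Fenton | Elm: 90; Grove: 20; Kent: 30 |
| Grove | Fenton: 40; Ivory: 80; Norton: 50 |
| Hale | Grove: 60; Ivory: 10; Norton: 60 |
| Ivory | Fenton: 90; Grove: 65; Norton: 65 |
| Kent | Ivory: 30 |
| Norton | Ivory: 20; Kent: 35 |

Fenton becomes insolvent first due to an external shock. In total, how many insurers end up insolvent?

2

Round 1 — Fenton becomes insolvent (initial).
  Elm: +90 → 90 ≥ 60
  Grove: +20 → 20 < 110
  Kent: +30 → 30 < 90
Round 2 — Elm becomes insolvent.
  Hale: +70 → 70 < 80
No further insolvencies.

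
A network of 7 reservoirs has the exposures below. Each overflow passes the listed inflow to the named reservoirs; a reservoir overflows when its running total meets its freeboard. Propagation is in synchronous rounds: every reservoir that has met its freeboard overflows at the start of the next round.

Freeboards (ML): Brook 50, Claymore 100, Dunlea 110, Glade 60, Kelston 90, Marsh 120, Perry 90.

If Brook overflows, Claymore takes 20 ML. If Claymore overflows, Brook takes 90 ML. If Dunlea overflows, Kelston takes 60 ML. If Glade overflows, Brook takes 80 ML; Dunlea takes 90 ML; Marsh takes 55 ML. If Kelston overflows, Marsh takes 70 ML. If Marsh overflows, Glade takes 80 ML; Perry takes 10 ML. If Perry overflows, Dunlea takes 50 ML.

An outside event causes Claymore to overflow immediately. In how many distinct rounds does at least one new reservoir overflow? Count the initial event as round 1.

Round 1 — Claymore overflows (initial).
  Brook: +90 → 90 ≥ 50
Round 2 — Brook overflows.
No further overflows.

2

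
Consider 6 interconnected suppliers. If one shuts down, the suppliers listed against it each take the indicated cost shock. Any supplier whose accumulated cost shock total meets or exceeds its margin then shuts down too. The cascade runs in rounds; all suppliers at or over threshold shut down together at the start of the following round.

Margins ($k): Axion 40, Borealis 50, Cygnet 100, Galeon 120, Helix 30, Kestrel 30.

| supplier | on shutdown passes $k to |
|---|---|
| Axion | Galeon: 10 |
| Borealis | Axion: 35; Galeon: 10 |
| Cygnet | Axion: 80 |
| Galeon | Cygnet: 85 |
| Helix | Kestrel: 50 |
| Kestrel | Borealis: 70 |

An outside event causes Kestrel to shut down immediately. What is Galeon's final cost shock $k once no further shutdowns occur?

10

Round 1 — Kestrel shuts down (initial).
  Borealis: +70 → 70 ≥ 50
Round 2 — Borealis shuts down.
  Axion: +35 → 35 < 40
  Galeon: +10 → 10 < 120
No further shutdowns.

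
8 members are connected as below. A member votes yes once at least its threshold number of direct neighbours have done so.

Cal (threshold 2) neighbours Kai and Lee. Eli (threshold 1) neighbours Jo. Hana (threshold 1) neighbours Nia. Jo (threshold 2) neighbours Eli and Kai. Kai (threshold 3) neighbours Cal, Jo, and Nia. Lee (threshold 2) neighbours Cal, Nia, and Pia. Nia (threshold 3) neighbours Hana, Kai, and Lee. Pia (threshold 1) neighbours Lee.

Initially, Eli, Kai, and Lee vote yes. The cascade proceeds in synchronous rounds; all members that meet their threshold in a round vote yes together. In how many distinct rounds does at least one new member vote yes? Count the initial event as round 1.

Round 1 — Eli, Kai, Lee vote yes (initial).
Round 2 — checking thresholds:
  Cal: 2 of 2 neighbours ≥ 2, votes yes.
  Jo: 2 of 2 neighbours ≥ 2, votes yes.
  Nia: 2 of 3 neighbours < 3, holds.
  Pia: 1 of 1 neighbours ≥ 1, votes yes.
Round 3 — no new yes votes; cascade stops.

2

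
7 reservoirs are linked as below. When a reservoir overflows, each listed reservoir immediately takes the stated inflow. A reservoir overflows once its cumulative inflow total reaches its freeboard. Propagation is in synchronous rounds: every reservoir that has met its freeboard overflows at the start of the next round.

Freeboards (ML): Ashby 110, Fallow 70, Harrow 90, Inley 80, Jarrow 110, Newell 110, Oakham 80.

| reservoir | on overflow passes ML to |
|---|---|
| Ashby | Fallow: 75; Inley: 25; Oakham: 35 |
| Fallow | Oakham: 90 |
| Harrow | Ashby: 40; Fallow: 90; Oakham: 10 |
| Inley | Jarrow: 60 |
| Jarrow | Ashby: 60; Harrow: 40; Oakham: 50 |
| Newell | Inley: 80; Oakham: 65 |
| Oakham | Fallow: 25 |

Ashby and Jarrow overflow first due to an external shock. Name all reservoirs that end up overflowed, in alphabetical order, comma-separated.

Ashby, Fallow, Jarrow, Oakham

Round 1 — Ashby, Jarrow overflow (initial).
  Fallow: +75 → 75 ≥ 70
  Harrow: +40 → 40 < 90
  Inley: +25 → 25 < 80
  Oakham: +35+50 → 85 ≥ 80
Round 2 — Fallow, Oakham overflow.
No further overflows.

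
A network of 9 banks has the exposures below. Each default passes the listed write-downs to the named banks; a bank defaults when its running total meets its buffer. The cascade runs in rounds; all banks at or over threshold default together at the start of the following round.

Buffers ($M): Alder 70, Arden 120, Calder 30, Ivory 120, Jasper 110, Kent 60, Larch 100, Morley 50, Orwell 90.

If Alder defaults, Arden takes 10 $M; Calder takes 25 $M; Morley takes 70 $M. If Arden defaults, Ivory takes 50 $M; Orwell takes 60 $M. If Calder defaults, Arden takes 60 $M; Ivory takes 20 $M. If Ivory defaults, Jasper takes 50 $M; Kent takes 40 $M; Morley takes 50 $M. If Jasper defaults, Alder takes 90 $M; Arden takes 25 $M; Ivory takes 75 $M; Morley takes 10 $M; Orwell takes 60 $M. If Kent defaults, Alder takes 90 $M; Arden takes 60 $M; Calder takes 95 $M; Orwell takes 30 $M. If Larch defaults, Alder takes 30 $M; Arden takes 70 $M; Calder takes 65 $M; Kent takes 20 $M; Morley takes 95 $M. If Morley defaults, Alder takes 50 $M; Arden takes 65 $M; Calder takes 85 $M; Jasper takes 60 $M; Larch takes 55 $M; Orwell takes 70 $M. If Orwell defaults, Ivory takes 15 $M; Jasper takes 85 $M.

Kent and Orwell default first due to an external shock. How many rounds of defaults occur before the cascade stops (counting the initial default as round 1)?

Round 1 — Kent, Orwell default (initial).
  Alder: +90 → 90 ≥ 70
  Arden: +60 → 60 < 120
  Calder: +95 → 95 ≥ 30
  Ivory: +15 → 15 < 120
  Jasper: +85 → 85 < 110
Round 2 — Alder, Calder default.
  Arden: +10+60 → 130 ≥ 120
  Ivory: +20 → 35 < 120
  Morley: +70 → 70 ≥ 50
Round 3 — Arden, Morley default.
  Ivory: +50 → 85 < 120
  Jasper: +60 → 145 ≥ 110
  Larch: +55 → 55 < 100
Round 4 — Jasper defaults.
  Ivory: +75 → 160 ≥ 120
Round 5 — Ivory defaults.
No further defaults.

5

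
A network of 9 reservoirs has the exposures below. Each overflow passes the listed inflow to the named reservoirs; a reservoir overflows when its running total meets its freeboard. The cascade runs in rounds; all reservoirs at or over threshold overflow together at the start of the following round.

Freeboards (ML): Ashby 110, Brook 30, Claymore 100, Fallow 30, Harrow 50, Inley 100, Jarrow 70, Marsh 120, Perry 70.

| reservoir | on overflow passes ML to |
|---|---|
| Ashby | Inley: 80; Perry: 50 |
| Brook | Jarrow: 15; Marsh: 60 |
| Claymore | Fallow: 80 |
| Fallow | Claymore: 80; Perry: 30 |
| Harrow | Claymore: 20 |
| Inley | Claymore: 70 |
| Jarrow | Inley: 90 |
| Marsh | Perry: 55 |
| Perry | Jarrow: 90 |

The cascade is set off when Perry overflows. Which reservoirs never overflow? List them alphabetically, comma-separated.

Round 1 — Perry overflows (initial).
  Jarrow: +90 → 90 ≥ 70
Round 2 — Jarrow overflows.
  Inley: +90 → 90 < 100
No further overflows.

Ashby, Brook, Claymore, Fallow, Harrow, Inley, Marsh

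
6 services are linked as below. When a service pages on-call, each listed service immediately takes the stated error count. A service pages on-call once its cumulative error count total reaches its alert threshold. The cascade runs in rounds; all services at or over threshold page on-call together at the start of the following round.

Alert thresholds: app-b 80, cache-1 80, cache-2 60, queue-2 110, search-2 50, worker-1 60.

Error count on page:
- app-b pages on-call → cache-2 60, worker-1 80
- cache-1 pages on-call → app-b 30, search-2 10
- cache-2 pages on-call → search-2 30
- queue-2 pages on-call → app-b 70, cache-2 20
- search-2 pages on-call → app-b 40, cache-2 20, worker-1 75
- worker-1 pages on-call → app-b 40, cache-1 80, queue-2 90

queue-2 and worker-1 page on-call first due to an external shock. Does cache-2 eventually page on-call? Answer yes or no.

yes

Round 1 — queue-2, worker-1 page on-call (initial).
  app-b: +70+40 → 110 ≥ 80
  cache-1: +80 → 80 ≥ 80
  cache-2: +20 → 20 < 60
Round 2 — app-b, cache-1 page on-call.
  cache-2: +60 → 80 ≥ 60
  search-2: +10 → 10 < 50
Round 3 — cache-2 pages on-call.
  search-2: +30 → 40 < 50
No further pages.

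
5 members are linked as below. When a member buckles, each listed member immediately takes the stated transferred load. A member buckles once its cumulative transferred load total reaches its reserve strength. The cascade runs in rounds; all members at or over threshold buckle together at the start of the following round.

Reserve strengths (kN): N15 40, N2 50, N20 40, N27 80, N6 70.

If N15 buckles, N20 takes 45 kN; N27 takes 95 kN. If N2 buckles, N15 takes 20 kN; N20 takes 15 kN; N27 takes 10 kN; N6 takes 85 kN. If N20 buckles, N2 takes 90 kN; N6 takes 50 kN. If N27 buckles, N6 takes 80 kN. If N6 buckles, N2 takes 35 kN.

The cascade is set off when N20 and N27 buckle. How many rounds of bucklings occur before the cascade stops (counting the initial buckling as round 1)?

2

Round 1 — N20, N27 buckle (initial).
  N2: +90 → 90 ≥ 50
  N6: +50+80 → 130 ≥ 70
Round 2 — N2, N6 buckle.
  N15: +20 → 20 < 40
No further bucklings.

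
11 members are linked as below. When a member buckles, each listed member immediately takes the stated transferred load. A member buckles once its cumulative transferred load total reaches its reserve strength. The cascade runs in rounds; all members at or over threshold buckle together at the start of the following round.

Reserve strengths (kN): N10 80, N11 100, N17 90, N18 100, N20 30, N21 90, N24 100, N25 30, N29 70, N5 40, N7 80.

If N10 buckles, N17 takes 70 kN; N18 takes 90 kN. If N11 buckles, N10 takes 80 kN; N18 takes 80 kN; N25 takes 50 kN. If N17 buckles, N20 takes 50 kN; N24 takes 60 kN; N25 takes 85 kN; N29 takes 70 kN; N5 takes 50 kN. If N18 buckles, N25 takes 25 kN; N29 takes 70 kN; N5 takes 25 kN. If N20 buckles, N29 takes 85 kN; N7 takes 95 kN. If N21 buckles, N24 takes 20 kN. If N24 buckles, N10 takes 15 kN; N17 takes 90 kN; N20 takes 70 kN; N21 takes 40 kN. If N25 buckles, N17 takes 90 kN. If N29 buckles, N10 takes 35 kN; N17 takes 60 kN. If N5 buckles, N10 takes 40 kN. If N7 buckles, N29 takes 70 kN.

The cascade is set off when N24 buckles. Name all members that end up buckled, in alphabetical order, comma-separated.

Round 1 — N24 buckles (initial).
  N10: +15 → 15 < 80
  N17: +90 → 90 ≥ 90
  N20: +70 → 70 ≥ 30
  N21: +40 → 40 < 90
Round 2 — N17, N20 buckle.
  N25: +85 → 85 ≥ 30
  N29: +70+85 → 155 ≥ 70
  N5: +50 → 50 ≥ 40
  N7: +95 → 95 ≥ 80
Round 3 — N25, N29, N5, N7 buckle.
  N10: +35+40 → 90 ≥ 80
Round 4 — N10 buckles.
  N18: +90 → 90 < 100
No further bucklings.

N10, N17, N20, N24, N25, N29, N5, N7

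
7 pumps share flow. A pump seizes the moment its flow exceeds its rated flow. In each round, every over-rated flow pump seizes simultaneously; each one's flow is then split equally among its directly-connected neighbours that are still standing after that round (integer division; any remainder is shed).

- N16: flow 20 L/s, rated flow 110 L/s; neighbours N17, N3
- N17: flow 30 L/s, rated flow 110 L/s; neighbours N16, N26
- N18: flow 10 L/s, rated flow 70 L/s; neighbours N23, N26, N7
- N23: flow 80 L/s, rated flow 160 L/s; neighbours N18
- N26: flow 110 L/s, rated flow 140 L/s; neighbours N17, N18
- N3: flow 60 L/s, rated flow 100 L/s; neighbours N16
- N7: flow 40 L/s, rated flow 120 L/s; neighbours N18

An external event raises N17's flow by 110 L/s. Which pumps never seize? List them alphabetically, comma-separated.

Round 1 — N17 at 140 > 110. N17 seizes.
  N17 sheds 140 L/s to N16, N26: 70 each.
    N16: 20+70 = 90 ≤ 110
    N26: 110+70 = 180 > 140
Round 2 — N26 seizes.
  N26 sheds 180 L/s to N18: 180 each.
    N18: 10+180 = 190 > 70
Round 3 — N18 seizes.
  N18 sheds 190 L/s to N23, N7: 95 each.
    N23: 80+95 = 175 > 160
    N7: 40+95 = 135 > 120
Round 4 — N23, N7 seize.
  N23 sheds 175 L/s: no online neighbours, lost.
  N7 sheds 135 L/s: no online neighbours, lost.
No further seizures.

N16, N3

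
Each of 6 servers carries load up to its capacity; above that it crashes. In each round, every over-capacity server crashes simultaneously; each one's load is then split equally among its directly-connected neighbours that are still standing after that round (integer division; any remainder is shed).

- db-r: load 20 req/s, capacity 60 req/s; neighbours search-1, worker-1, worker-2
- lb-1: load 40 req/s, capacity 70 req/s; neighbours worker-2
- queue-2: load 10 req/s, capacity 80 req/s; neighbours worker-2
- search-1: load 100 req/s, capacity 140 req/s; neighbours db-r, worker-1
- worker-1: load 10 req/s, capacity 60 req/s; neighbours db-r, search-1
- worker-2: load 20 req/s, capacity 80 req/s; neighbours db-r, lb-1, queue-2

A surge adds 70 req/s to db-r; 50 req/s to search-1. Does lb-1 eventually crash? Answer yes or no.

Round 1 — db-r at 90 > 60; search-1 at 150 > 140. db-r, search-1 crash.
  db-r sheds 90 req/s to worker-1, worker-2: 45 each.
    worker-1: 10+45 = 55 ≤ 60
    worker-2: 20+45 = 65 ≤ 80
  search-1 sheds 150 req/s to worker-1: 150 each.
    worker-1: 55+150 = 205 > 60
Round 2 — worker-1 crashes.
  worker-1 sheds 205 req/s: no online neighbours, lost.
No further crashes.

no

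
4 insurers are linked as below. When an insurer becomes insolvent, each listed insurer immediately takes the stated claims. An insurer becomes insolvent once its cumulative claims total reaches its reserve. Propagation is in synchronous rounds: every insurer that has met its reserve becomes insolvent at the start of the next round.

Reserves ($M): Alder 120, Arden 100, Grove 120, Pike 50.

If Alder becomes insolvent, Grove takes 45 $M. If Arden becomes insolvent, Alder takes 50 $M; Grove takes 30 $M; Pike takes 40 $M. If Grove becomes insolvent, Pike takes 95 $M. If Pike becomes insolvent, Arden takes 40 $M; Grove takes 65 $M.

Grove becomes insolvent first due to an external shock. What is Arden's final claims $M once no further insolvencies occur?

Round 1 — Grove becomes insolvent (initial).
  Pike: +95 → 95 ≥ 50
Round 2 — Pike becomes insolvent.
  Arden: +40 → 40 < 100
No further insolvencies.

40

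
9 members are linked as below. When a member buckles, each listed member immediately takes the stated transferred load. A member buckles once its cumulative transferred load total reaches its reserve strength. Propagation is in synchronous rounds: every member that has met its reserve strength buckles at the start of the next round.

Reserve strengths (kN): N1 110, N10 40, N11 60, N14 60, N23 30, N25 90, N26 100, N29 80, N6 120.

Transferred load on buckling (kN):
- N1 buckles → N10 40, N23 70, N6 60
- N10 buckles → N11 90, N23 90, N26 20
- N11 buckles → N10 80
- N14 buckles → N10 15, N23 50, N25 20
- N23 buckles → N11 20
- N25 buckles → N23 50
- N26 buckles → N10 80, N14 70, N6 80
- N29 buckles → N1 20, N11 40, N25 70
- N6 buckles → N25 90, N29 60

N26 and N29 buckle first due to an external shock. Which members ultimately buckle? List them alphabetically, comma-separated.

N10, N11, N14, N23, N25, N26, N29

Round 1 — N26, N29 buckle (initial).
  N1: +20 → 20 < 110
  N10: +80 → 80 ≥ 40
  N11: +40 → 40 < 60
  N14: +70 → 70 ≥ 60
  N25: +70 → 70 < 90
  N6: +80 → 80 < 120
Round 2 — N10, N14 buckle.
  N11: +90 → 130 ≥ 60
  N23: +90+50 → 140 ≥ 30
  N25: +20 → 90 ≥ 90
Round 3 — N11, N23, N25 buckle.
No further bucklings.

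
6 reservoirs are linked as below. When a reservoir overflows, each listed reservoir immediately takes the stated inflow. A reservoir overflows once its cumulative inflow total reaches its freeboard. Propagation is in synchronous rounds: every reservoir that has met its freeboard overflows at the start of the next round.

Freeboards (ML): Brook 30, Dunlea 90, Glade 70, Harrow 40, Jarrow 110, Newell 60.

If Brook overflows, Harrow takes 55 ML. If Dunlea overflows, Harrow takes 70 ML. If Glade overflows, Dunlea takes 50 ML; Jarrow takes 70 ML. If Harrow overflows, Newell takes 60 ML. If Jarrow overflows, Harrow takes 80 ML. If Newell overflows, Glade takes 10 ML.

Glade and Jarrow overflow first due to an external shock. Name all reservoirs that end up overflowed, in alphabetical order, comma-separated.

Glade, Harrow, Jarrow, Newell

Round 1 — Glade, Jarrow overflow (initial).
  Dunlea: +50 → 50 < 90
  Harrow: +80 → 80 ≥ 40
Round 2 — Harrow overflows.
  Newell: +60 → 60 ≥ 60
Round 3 — Newell overflows.
No further overflows.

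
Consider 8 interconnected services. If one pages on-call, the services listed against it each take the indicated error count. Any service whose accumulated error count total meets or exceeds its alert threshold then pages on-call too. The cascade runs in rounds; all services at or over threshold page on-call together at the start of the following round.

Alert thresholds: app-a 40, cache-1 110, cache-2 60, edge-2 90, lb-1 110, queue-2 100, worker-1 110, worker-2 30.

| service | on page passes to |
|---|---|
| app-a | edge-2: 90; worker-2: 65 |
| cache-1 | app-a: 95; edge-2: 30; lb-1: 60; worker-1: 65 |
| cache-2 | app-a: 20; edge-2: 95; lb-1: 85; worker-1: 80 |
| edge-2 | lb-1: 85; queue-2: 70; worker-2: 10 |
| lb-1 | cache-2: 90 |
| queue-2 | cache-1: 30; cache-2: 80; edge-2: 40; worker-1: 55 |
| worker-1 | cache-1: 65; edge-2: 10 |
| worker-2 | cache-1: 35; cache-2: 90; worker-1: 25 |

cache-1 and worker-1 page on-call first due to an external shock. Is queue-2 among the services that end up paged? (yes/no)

Round 1 — cache-1, worker-1 page on-call (initial).
  app-a: +95 → 95 ≥ 40
  edge-2: +30+10 → 40 < 90
  lb-1: +60 → 60 < 110
Round 2 — app-a pages on-call.
  edge-2: +90 → 130 ≥ 90
  worker-2: +65 → 65 ≥ 30
Round 3 — edge-2, worker-2 page on-call.
  cache-2: +90 → 90 ≥ 60
  lb-1: +85 → 145 ≥ 110
  queue-2: +70 → 70 < 100
Round 4 — cache-2, lb-1 page on-call.
No further pages.

no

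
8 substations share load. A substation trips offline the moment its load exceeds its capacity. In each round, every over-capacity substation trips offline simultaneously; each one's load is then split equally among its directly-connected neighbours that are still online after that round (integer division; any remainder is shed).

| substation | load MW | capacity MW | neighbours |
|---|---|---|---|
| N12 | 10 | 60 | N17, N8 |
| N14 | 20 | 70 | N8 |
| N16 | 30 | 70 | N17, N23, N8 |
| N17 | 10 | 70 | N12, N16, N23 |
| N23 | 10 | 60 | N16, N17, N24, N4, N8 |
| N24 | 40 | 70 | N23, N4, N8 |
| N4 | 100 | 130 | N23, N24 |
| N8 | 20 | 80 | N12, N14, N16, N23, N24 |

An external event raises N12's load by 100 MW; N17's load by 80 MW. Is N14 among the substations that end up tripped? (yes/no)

Round 1 — N12 at 110 > 60; N17 at 90 > 70. N12, N17 trip offline.
  N12 sheds 110 MW to N8: 110 each.
    N8: 20+110 = 130 > 80
  N17 sheds 90 MW to N16, N23: 45 each.
    N16: 30+45 = 75 > 70
    N23: 10+45 = 55 ≤ 60
Round 2 — N16, N8 trip offline.
  N16 sheds 75 MW to N23: 75 each.
    N23: 55+75 = 130 > 60
  N8 sheds 130 MW to N14, N23, N24: 43 each (1 lost).
    N14: 20+43 = 63 ≤ 70
    N23: 130+43 = 173 > 60
    N24: 40+43 = 83 > 70
Round 3 — N23, N24 trip offline.
  N23 sheds 173 MW to N4: 173 each.
    N4: 100+173 = 273 > 130
  N24 sheds 83 MW to N4: 83 each.
    N4: 273+83 = 356 > 130
Round 4 — N4 trips offline.
  N4 sheds 356 MW: no online neighbours, lost.
No further trips.

no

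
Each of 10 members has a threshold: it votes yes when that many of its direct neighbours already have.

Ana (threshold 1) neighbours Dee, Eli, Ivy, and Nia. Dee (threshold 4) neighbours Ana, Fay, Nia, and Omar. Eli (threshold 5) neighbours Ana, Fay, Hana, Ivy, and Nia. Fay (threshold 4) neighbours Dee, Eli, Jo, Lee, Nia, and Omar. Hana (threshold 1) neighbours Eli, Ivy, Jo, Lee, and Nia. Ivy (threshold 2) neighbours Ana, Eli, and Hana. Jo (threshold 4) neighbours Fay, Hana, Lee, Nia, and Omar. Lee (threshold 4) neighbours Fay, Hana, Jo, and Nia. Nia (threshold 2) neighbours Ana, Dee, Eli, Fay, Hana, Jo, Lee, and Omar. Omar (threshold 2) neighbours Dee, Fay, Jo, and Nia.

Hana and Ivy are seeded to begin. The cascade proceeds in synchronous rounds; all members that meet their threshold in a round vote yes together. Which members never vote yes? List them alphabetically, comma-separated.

Round 1 — Hana, Ivy vote yes (initial).
Round 2 — checking thresholds:
  Ana: 1 of 4 neighbours ≥ 1, votes yes.
  Eli: 2 of 5 neighbours < 5, not yet.
  Jo: 1 of 5 neighbours < 4, not yet.
  Lee: 1 of 4 neighbours < 4, not yet.
  Nia: 1 of 8 neighbours < 2, not yet.
Round 3 — checking thresholds:
  Dee: 1 of 4 neighbours < 4, not yet.
  Eli: 3 of 5 neighbours < 5, not yet.
  Jo: 1 of 5 neighbours < 4, not yet.
  Lee: 1 of 4 neighbours < 4, not yet.
  Nia: 2 of 8 neighbours ≥ 2, votes yes.
Round 4 — no new yes votes; cascade stops.

Dee, Eli, Fay, Jo, Lee, Omar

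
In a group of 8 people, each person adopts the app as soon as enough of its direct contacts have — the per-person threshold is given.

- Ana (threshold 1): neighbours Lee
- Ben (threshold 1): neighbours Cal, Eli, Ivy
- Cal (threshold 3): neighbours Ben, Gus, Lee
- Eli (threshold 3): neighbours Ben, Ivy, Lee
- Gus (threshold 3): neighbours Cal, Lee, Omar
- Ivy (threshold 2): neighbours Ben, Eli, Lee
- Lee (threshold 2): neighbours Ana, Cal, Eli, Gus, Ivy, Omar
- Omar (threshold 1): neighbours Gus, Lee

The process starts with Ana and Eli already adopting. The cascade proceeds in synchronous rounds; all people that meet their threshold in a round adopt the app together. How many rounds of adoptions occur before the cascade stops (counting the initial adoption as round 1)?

Round 1 — Ana, Eli adopt the app (initial).
Round 2 — checking thresholds:
  Ben: 1 of 3 neighbours ≥ 1, adopts the app.
  Ivy: 1 of 3 neighbours < 2, not yet.
  Lee: 2 of 6 neighbours ≥ 2, adopts the app.
Round 3 — checking thresholds:
  Cal: 2 of 3 neighbours < 3, not yet.
  Gus: 1 of 3 neighbours < 3, not yet.
  Ivy: 3 of 3 neighbours ≥ 2, adopts the app.
  Omar: 1 of 2 neighbours ≥ 1, adopts the app.
Round 4 — no new adoptions; cascade stops.

3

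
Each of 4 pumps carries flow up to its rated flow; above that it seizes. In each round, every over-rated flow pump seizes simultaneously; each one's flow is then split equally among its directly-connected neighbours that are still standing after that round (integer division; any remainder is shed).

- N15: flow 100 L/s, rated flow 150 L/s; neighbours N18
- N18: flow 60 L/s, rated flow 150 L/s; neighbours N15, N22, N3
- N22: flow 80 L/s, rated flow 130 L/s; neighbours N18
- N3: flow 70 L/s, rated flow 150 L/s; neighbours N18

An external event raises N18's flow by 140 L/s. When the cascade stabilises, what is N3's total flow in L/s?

136

Round 1 — N18 at 200 > 150. N18 seizes.
  N18 sheds 200 L/s to N15, N22, N3: 66 each (2 lost).
    N15: 100+66 = 166 > 150
    N22: 80+66 = 146 > 130
    N3: 70+66 = 136 ≤ 150
Round 2 — N15, N22 seize.
  N15 sheds 166 L/s: no online neighbours, lost.
  N22 sheds 146 L/s: no online neighbours, lost.
No further seizures.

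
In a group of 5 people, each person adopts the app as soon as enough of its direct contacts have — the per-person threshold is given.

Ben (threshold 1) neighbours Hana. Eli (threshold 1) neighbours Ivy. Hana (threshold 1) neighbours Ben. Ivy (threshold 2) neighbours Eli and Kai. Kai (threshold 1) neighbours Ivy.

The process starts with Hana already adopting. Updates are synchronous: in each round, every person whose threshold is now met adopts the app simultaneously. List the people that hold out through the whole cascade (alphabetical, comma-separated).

Round 1 — Hana adopts the app (initial).
Round 2 — checking thresholds:
  Ben: 1 of 1 neighbours ≥ 1, adopts the app.
Round 3 — no new adoptions; cascade stops.

Eli, Ivy, Kai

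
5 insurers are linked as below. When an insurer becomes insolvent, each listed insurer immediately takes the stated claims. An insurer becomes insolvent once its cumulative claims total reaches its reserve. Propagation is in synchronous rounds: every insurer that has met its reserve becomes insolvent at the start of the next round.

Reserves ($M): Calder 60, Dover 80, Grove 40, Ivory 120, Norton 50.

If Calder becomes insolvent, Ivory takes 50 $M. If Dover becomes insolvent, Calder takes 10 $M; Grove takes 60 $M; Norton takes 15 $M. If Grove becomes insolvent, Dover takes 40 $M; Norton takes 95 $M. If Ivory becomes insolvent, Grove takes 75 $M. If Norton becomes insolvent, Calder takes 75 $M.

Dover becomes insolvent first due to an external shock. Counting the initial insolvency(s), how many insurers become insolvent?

Round 1 — Dover becomes insolvent (initial).
  Calder: +10 → 10 < 60
  Grove: +60 → 60 ≥ 40
  Norton: +15 → 15 < 50
Round 2 — Grove becomes insolvent.
  Norton: +95 → 110 ≥ 50
Round 3 — Norton becomes insolvent.
  Calder: +75 → 85 ≥ 60
Round 4 — Calder becomes insolvent.
  Ivory: +50 → 50 < 120
No further insolvencies.

4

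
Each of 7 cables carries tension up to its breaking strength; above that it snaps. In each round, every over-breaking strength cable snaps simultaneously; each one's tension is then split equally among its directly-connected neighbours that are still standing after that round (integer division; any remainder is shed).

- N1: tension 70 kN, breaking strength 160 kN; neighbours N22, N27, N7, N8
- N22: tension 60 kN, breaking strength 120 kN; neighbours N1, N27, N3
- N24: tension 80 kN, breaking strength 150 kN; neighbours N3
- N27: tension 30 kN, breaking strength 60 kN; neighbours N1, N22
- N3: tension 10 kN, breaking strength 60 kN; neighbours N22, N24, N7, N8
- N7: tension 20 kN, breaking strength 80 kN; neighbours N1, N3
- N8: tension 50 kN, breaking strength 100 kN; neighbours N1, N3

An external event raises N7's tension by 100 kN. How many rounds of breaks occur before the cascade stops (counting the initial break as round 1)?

Round 1 — N7 at 120 > 80. N7 snaps.
  N7 sheds 120 kN to N1, N3: 60 each.
    N1: 70+60 = 130 ≤ 160
    N3: 10+60 = 70 > 60
Round 2 — N3 snaps.
  N3 sheds 70 kN to N22, N24, N8: 23 each (1 lost).
    N22: 60+23 = 83 ≤ 120
    N24: 80+23 = 103 ≤ 150
    N8: 50+23 = 73 ≤ 100
No further breaks.

2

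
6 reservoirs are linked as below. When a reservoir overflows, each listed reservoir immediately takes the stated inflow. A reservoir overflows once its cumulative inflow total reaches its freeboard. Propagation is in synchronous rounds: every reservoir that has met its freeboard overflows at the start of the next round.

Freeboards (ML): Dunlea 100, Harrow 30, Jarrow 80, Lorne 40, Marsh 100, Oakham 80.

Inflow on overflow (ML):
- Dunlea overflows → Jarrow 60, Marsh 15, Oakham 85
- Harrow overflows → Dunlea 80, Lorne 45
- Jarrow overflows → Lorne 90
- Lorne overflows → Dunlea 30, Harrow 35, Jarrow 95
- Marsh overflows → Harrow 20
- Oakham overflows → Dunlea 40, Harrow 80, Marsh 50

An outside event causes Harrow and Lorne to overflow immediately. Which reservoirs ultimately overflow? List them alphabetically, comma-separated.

Round 1 — Harrow, Lorne overflow (initial).
  Dunlea: +80+30 → 110 ≥ 100
  Jarrow: +95 → 95 ≥ 80
Round 2 — Dunlea, Jarrow overflow.
  Marsh: +15 → 15 < 100
  Oakham: +85 → 85 ≥ 80
Round 3 — Oakham overflows.
  Marsh: +50 → 65 < 100
No further overflows.

Dunlea, Harrow, Jarrow, Lorne, Oakham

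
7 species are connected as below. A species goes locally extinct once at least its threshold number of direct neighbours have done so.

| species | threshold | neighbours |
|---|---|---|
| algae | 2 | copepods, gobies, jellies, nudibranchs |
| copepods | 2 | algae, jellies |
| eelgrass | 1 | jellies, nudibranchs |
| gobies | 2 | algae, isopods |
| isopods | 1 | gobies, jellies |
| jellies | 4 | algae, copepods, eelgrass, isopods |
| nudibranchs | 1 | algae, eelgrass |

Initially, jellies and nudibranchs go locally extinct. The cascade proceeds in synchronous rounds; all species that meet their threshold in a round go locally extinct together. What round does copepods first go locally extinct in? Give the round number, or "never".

Round 1 — jellies, nudibranchs go locally extinct (initial).
Round 2 — checking thresholds:
  algae: 2 of 4 neighbours ≥ 2, goes locally extinct.
  copepods: 1 of 2 neighbours < 2, below threshold.
  eelgrass: 2 of 2 neighbours ≥ 1, goes locally extinct.
  isopods: 1 of 2 neighbours ≥ 1, goes locally extinct.
Round 3 — checking thresholds:
  copepods: 2 of 2 neighbours ≥ 2, goes locally extinct.
  gobies: 2 of 2 neighbours ≥ 2, goes locally extinct.
Round 4 — no new extinctions; cascade stops.

3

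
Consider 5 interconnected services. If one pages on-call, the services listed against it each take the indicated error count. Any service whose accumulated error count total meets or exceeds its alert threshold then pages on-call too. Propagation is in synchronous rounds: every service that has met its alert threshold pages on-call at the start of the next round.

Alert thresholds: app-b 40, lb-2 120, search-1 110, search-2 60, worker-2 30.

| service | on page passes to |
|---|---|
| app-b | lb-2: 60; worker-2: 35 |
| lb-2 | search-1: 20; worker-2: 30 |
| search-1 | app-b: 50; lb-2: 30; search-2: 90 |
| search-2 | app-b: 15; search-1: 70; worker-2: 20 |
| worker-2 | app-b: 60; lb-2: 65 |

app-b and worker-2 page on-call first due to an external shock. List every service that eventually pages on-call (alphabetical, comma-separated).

Round 1 — app-b, worker-2 page on-call (initial).
  lb-2: +60+65 → 125 ≥ 120
Round 2 — lb-2 pages on-call.
  search-1: +20 → 20 < 110
No further pages.

app-b, lb-2, worker-2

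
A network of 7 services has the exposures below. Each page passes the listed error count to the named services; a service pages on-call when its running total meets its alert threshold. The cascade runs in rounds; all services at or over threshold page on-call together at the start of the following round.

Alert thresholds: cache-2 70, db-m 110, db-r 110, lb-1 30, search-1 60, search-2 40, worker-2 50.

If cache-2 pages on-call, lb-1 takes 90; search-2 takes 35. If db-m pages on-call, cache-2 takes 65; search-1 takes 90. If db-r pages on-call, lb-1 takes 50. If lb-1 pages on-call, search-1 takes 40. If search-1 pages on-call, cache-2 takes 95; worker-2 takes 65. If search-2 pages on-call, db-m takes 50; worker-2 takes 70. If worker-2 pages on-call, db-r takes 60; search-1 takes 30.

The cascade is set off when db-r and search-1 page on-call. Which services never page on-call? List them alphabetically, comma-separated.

Round 1 — db-r, search-1 page on-call (initial).
  cache-2: +95 → 95 ≥ 70
  lb-1: +50 → 50 ≥ 30
  worker-2: +65 → 65 ≥ 50
Round 2 — cache-2, lb-1, worker-2 page on-call.
  search-2: +35 → 35 < 40
No further pages.

db-m, search-2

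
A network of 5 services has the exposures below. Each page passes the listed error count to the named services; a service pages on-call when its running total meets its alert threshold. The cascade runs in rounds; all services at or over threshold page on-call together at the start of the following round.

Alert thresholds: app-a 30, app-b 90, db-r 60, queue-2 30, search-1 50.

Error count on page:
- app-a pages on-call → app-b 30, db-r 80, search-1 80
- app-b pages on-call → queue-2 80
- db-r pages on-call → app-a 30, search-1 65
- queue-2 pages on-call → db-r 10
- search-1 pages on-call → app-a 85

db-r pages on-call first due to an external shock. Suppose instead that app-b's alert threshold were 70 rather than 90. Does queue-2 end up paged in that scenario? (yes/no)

With app-b's alert threshold at 70:
Round 1 — db-r pages on-call (initial).
  app-a: +30 → 30 ≥ 30
  search-1: +65 → 65 ≥ 50
Round 2 — app-a, search-1 page on-call.
  app-b: +30 → 30 < 70
No further pages.

no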